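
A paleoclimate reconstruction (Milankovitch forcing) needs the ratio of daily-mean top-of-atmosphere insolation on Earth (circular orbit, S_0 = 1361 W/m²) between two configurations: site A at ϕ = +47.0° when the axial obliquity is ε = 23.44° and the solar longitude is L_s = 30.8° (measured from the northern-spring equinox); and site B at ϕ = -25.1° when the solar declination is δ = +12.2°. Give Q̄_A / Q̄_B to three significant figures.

— Configuration A (ϕ=+47.0°):
Solar declination: sin δ = sin ε · sin L_s = sin 23.44° × sin 30.8° = 0.20368, so δ = +11.753°.
cos h₀ = −tan(+47.0°) tan(+11.753°) = -0.2231, h₀ = 1.7958 rad.
Bracket: h₀ sin ϕ sin δ + cos ϕ cos δ sin h₀ = 1.7958×0.73135×0.20368 + 0.68200×0.97904×0.97480 = 0.267505 + 0.650879 = 0.918384.
Q̄ = (S_0/π) × [bracket] = (1361/π) × 0.918384 = 397.86 W/m².
— Configuration B (ϕ=-25.1°):
cos h₀ = −tan(-25.1°) tan(+12.200°) = 0.1013, h₀ = 1.4693 rad.
Bracket: h₀ sin ϕ sin δ + cos ϕ cos δ sin h₀ = 1.4693×-0.42420×0.21132 + 0.90557×0.97742×0.99486 = -0.131711 + 0.880573 = 0.748862.
Q̄ = (S_0/π) × [bracket] = (1361/π) × 0.748862 = 324.42 W/m².
Ratio Q̄_A / Q̄_B = 397.86 / 324.42 = 1.226.

Q̄_A / Q̄_B ≈ 1.23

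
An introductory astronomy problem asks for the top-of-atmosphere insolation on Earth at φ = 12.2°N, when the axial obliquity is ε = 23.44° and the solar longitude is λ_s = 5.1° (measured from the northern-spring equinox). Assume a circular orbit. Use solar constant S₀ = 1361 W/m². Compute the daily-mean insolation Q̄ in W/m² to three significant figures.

Q̄ ≈ 428 W/m²

Solar declination: sin δ = sin ε · sin λ_s = sin 23.44° × sin 5.1° = 0.03536, so δ = +2.026°.
cos H₀ = −tan(+12.2°) tan(+2.026°) = -0.0077, H₀ = 1.5784 rad.
Bracket: H₀ sin φ sin δ + cos φ cos δ sin H₀ = 1.5784×0.21132×0.03536 + 0.97742×0.99937×0.99997 = 0.011794 + 0.976775 = 0.988569.
Q̄ = (S₀/π) × [bracket] = (1361/π) × 0.988569 = 428.3 W/m².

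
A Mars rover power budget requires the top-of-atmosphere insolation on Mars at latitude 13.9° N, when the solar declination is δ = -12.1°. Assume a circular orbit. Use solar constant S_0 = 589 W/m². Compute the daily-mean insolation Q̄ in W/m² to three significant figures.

cos h₀ = −tan(+13.9°) tan(-12.100°) = 0.0531, h₀ = 1.5177 rad.
Bracket: h₀ sin ϕ sin δ + cos ϕ cos δ sin h₀ = 1.5177×0.24023×-0.20962 + 0.97072×0.97778×0.99859 = -0.076427 + 0.947812 = 0.871385.
Q̄ = (S_0/π) × [bracket] = (589/π) × 0.871385 = 163.4 W/m².

Q̄ ≈ 163 W/m²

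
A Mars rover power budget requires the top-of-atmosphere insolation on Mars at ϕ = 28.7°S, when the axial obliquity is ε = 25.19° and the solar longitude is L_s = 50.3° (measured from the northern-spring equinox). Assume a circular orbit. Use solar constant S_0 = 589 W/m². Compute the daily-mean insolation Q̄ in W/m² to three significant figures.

Solar declination: sin δ = sin ε · sin L_s = sin 25.19° × sin 50.3° = 0.32747, so δ = +19.115°.
cos h₀ = −tan(-28.7°) tan(+19.115°) = 0.1897, h₀ = 1.3799 rad.
Bracket: h₀ sin ϕ sin δ + cos ϕ cos δ sin h₀ = 1.3799×-0.48022×0.32747 + 0.87715×0.94486×0.98183 = -0.217000 + 0.813725 = 0.596725.
Q̄ = (S_0/π) × [bracket] = (589/π) × 0.596725 = 111.9 W/m².

Q̄ ≈ 112 W/m²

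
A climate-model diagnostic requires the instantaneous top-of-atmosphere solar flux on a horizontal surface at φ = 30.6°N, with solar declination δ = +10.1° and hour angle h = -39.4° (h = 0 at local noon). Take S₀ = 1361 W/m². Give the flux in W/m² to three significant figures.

1.01e+03 W/m²

cos θ_z = sin φ sin δ + cos φ cos δ cos h = 0.089269 + 0.654817 = 0.744086.
Flux = S₀ · cos θ_z = 1361 × 0.744086 = 1013 W/m².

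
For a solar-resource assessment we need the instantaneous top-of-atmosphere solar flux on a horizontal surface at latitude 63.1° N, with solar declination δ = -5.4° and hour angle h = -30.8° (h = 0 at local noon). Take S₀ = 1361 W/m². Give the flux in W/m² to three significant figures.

cos θ_z = sin φ sin δ + cos φ cos δ cos h = -0.083926 + 0.386899 = 0.302973.
Flux = S₀ · cos θ_z = 1361 × 0.302973 = 412.3 W/m².

412 W/m²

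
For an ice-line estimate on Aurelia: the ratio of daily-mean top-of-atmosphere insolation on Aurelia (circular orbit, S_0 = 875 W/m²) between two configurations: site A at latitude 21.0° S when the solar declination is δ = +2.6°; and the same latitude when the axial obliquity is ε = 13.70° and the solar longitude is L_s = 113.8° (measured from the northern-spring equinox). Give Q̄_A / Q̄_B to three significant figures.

— Configuration A (ϕ=-21.0°):
cos h₀ = −tan(-21.0°) tan(+2.600°) = 0.0174, h₀ = 1.5534 rad.
Bracket: h₀ sin ϕ sin δ + cos ϕ cos δ sin h₀ = 1.5534×-0.35837×0.04536 + 0.93358×0.99897×0.99985 = -0.025252 + 0.932479 = 0.907227.
Q̄ = (S_0/π) × [bracket] = (875/π) × 0.907227 = 252.68 W/m².
— Configuration B (ϕ=-21.0°):
Solar declination: sin δ = sin ε · sin L_s = sin 13.70° × sin 113.8° = 0.21670, so δ = +12.515°.
cos h₀ = −tan(-21.0°) tan(+12.515°) = 0.0852, h₀ = 1.4855 rad.
Bracket: h₀ sin ϕ sin δ + cos ϕ cos δ sin h₀ = 1.4855×-0.35837×0.21670 + 0.93358×0.97624×0.99636 = -0.115362 + 0.908081 = 0.792719.
Q̄ = (S_0/π) × [bracket] = (875/π) × 0.792719 = 220.79 W/m².
Ratio Q̄_A / Q̄_B = 252.68 / 220.79 = 1.144.

Q̄_A / Q̄_B ≈ 1.14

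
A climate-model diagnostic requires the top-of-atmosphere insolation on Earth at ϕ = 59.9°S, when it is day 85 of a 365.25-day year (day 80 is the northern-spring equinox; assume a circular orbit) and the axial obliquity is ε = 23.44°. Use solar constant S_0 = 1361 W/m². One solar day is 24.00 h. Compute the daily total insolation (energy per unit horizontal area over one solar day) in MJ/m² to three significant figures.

Solar longitude: L_s = 360° × (85 − 80)/365.25 = 4.928°.
sin δ = sin 23.44° × sin 4.928° = 0.03417, so δ = +1.958°.
cos h₀ = −tan(-59.9°) tan(+1.958°) = 0.0590, h₀ = 1.5118 rad.
Bracket: h₀ sin ϕ sin δ + cos ϕ cos δ sin h₀ = 1.5118×-0.86515×0.03417 + 0.50151×0.99942×0.99826 = -0.044692 + 0.500347 = 0.455655.
Q̄ = (S_0/π) × [bracket] = (1361/π) × 0.455655 = 197.40 W/m².
Daily total = Q̄ × 24.00 h × 3600 s/h = 197.40 × 24.00 × 3600 / 10⁶ = 17.06 MJ/m².

17.1 MJ/m²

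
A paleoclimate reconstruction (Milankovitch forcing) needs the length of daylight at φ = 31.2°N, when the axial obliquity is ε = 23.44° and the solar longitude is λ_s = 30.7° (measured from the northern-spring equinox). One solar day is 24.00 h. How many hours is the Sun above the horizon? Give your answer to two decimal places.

12.96 h

Solar declination: sin δ = sin ε · sin λ_s = sin 23.44° × sin 30.7° = 0.20309, so δ = +11.718°.
cos H₀ = −tan φ · tan δ = −tan(+31.2°) × tan(+11.718°) = -0.1256, so H₀ = 1.6967 rad = 97.22°.
Daylight = 2H₀/(2π) × 24.00 h = (1.6967/π) × 24.00 = 12.96 h.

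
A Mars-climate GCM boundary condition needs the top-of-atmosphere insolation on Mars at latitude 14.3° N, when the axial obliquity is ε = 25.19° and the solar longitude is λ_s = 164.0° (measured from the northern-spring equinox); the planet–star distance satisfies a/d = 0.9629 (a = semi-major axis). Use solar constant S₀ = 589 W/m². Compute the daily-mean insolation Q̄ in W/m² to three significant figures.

Q̄ ≈ 175 W/m²

Solar declination: sin δ = sin ε · sin λ_s = sin 25.19° × sin 164.0° = 0.11732, so δ = +6.737°.
cos H₀ = −tan(+14.3°) tan(+6.737°) = -0.0301, H₀ = 1.6009 rad.
Bracket: H₀ sin φ sin δ + cos φ cos δ sin H₀ = 1.6009×0.24700×0.11732 + 0.96902×0.99309×0.99955 = 0.046391 + 0.961891 = 1.008282.
Inverse-square distance factor (a/d)² = 0.9629² = 0.927176.
Q̄ = (S₀/π) × 0.927176 × [bracket] = (589/π) × 0.927176 × 1.008282 = 175.3 W/m².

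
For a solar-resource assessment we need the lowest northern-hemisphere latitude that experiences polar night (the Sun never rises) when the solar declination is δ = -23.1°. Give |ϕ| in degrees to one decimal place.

Polar night requires cos h₀ = −tan ϕ tan δ ≥ 1, i.e. tan ϕ tan δ ≤ −1.
The boundary is |tan ϕ| · |tan δ| = 1, so |ϕ| = 90° − |δ| = 90° − 23.1° = 66.9° in the northern hemisphere.

|ϕ| = 66.9°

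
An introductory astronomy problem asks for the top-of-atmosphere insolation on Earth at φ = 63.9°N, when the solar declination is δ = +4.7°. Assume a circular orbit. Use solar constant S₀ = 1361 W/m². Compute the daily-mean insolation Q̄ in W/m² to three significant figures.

cos H₀ = −tan(+63.9°) tan(+4.700°) = -0.1678, H₀ = 1.7394 rad.
Bracket: H₀ sin φ sin δ + cos φ cos δ sin H₀ = 1.7394×0.89803×0.08194 + 0.43994×0.99664×0.98582 = 0.127993 + 0.432244 = 0.560237.
Q̄ = (S₀/π) × [bracket] = (1361/π) × 0.560237 = 242.7 W/m².

Q̄ ≈ 243 W/m²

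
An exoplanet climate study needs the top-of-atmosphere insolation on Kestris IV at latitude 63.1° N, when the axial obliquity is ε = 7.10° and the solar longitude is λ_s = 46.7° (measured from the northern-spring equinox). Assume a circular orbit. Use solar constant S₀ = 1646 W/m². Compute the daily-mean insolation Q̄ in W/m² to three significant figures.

Solar declination: sin δ = sin ε · sin λ_s = sin 7.10° × sin 46.7° = 0.08995, so δ = +5.161°.
cos H₀ = −tan(+63.1°) tan(+5.161°) = -0.1780, H₀ = 1.7498 rad.
Bracket: H₀ sin φ sin δ + cos φ cos δ sin H₀ = 1.7498×0.89180×0.08995 + 0.45243×0.99595×0.98402 = 0.140364 + 0.443397 = 0.583761.
Q̄ = (S₀/π) × [bracket] = (1646/π) × 0.583761 = 305.9 W/m².

Q̄ ≈ 306 W/m²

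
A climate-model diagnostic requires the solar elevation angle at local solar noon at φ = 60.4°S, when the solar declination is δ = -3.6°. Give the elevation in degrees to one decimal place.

33.2°

At local noon the hour angle is zero, so the zenith angle equals |φ − δ| = |-60.4° − (-3.600°)| = 56.800°.
Elevation = 90° − 56.800° = 33.2°.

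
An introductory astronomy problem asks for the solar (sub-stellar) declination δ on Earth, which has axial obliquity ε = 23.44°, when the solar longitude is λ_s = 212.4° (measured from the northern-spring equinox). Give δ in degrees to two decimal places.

sin δ = sin ε · sin λ_s = sin 23.44° × sin 212.4° = -0.213146.
δ = arcsin(-0.213146) = -12.31°.

δ = -12.31°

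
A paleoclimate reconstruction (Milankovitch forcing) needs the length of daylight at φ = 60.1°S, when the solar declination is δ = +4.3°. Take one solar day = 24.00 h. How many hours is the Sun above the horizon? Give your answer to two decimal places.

cos H₀ = −tan φ · tan δ = −tan(-60.1°) × tan(+4.300°) = 0.1308, so H₀ = 1.4397 rad = 82.49°.
Daylight = 2H₀/(2π) × 24.00 h = (1.4397/π) × 24.00 = 11.00 h.

11.00 h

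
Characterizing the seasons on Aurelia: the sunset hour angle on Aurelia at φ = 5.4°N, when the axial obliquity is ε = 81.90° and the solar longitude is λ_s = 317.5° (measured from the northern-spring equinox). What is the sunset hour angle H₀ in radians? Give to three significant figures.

Solar declination: sin δ = sin ε · sin λ_s = sin 81.90° × sin 317.5° = -0.66885, so δ = -41.978°.
cos H₀ = −tan φ · tan δ = −tan(+5.4°) × tan(-41.978°) = 0.0850, so H₀ = 1.4856 rad = 85.12°.

H₀ = 1.49 rad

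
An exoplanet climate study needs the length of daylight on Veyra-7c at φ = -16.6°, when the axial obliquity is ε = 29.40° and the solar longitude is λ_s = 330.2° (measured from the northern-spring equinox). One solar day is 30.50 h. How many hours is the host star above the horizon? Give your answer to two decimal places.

Solar declination: sin δ = sin ε · sin λ_s = sin 29.40° × sin 330.2° = -0.24397, so δ = -14.121°.
cos H₀ = −tan φ · tan δ = −tan(-16.6°) × tan(-14.121°) = -0.0750, so H₀ = 1.6459 rad = 94.30°.
Daylight = 2H₀/(2π) × 30.50 h = (1.6459/π) × 30.50 = 15.98 h.

15.98 h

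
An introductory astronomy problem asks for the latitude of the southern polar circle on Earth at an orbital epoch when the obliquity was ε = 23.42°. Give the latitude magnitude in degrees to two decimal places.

66.58°

The polar circle is the lowest latitude that experiences at least one full rotation of continuous darkness at the northern-summer solstice; it lies at |ϕ| = 90° − ε = 90° − 23.42° = 66.58°.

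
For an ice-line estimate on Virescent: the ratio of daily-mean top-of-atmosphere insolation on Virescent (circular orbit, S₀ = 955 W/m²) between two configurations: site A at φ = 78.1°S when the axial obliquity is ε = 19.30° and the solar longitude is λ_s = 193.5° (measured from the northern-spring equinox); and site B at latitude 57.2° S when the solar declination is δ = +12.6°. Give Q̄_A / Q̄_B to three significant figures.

— Configuration A (φ=-78.1°):
Solar declination: sin δ = sin ε · sin λ_s = sin 19.30° × sin 193.5° = -0.07716, so δ = -4.425°.
cos H₀ = −tan(-78.1°) tan(-4.425°) = -0.3672, H₀ = 1.9468 rad.
Bracket: H₀ sin φ sin δ + cos φ cos δ sin H₀ = 1.9468×-0.97851×-0.07716 + 0.20620×0.99702×0.93013 = 0.146987 + 0.191221 = 0.338208.
Q̄ = (S₀/π) × [bracket] = (955/π) × 0.338208 = 102.81 W/m².
— Configuration B (φ=-57.2°):
cos H₀ = −tan(-57.2°) tan(+12.600°) = 0.3468, H₀ = 1.2166 rad.
Bracket: H₀ sin φ sin δ + cos φ cos δ sin H₀ = 1.2166×-0.84057×0.21814 + 0.54171×0.97592×0.93792 = -0.223078 + 0.495846 = 0.272768.
Q̄ = (S₀/π) × [bracket] = (955/π) × 0.272768 = 82.918 W/m².
Ratio Q̄_A / Q̄_B = 102.81 / 82.918 = 1.240.

Q̄_A / Q̄_B ≈ 1.24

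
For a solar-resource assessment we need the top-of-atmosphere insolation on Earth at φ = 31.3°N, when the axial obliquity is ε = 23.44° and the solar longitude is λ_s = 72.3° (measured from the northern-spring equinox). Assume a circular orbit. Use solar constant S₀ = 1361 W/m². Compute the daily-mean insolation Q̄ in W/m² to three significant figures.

Q̄ ≈ 487 W/m²

Solar declination: sin δ = sin ε · sin λ_s = sin 23.44° × sin 72.3° = 0.37896, so δ = +22.269°.
cos H₀ = −tan(+31.3°) tan(+22.269°) = -0.2490, H₀ = 1.8224 rad.
Bracket: H₀ sin φ sin δ + cos φ cos δ sin H₀ = 1.8224×0.51952×0.37896 + 0.85446×0.92541×0.96851 = 0.358789 + 0.765826 = 1.124615.
Q̄ = (S₀/π) × [bracket] = (1361/π) × 1.124615 = 487.2 W/m².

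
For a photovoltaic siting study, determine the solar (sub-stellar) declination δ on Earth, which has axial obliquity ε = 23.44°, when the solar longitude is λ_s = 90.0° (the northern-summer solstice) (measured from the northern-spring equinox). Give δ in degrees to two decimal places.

δ = +23.44°

sin δ = sin ε · sin λ_s = sin 23.44° × sin 90.0° = 0.397789.
δ = arcsin(0.397789) = +23.44°.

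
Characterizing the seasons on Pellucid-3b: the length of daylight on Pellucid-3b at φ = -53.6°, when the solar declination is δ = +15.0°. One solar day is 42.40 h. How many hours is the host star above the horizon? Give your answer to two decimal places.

cos H₀ = −tan φ · tan δ = −tan(-53.6°) × tan(+15.000°) = 0.3634, so H₀ = 1.1988 rad = 68.69°.
Daylight = 2H₀/(2π) × 42.40 h = (1.1988/π) × 42.40 = 16.18 h.

16.18 h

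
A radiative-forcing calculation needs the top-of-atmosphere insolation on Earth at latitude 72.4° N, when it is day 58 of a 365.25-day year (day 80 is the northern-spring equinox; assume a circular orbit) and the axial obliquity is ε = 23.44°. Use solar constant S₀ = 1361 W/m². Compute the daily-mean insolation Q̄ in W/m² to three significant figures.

Q̄ ≈ 48.7 W/m²

Solar longitude: λ_s = 360° × (58 − 80)/365.25 = -21.684°, i.e. -21.684° + 360° = 338.316°.
sin δ = sin 23.44° × sin 338.316° = -0.14698, so δ = -8.452°.
cos H₀ = −tan(+72.4°) tan(-8.452°) = 0.4684, H₀ = 1.0833 rad.
Bracket: H₀ sin φ sin δ + cos φ cos δ sin H₀ = 1.0833×0.95319×-0.14698 + 0.30237×0.98914×0.88351 = -0.151770 + 0.264246 = 0.112476.
Q̄ = (S₀/π) × [bracket] = (1361/π) × 0.112476 = 48.73 W/m².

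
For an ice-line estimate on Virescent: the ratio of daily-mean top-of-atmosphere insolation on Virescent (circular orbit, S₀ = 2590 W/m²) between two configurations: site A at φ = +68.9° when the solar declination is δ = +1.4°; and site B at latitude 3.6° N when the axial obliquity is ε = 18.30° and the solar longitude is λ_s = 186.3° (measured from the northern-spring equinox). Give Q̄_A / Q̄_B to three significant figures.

Q̄_A / Q̄_B ≈ 0.399

— Configuration A (φ=+68.9°):
cos H₀ = −tan(+68.9°) tan(+1.400°) = -0.0633, H₀ = 1.6342 rad.
Bracket: H₀ sin φ sin δ + cos φ cos δ sin H₀ = 1.6342×0.93295×0.02443 + 0.36000×0.99970×0.99799 = 0.037247 + 0.359169 = 0.396416.
Q̄ = (S₀/π) × [bracket] = (2590/π) × 0.396416 = 326.81 W/m².
— Configuration B (φ=+3.6°):
Solar declination: sin δ = sin ε · sin λ_s = sin 18.30° × sin 186.3° = -0.03446, so δ = -1.975°.
cos H₀ = −tan(+3.6°) tan(-1.975°) = 0.0022, H₀ = 1.5686 rad.
Bracket: H₀ sin φ sin δ + cos φ cos δ sin H₀ = 1.5686×0.06279×-0.03446 + 0.99803×0.99941×1.00000 = -0.003394 + 0.997441 = 0.994047.
Q̄ = (S₀/π) × [bracket] = (2590/π) × 0.994047 = 819.51 W/m².
Ratio Q̄_A / Q̄_B = 326.81 / 819.51 = 0.3988.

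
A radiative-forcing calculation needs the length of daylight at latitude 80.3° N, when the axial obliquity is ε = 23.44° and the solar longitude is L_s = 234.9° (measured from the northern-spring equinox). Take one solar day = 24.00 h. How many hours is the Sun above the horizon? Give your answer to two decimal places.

Solar declination: sin δ = sin ε · sin L_s = sin 23.44° × sin 234.9° = -0.32545, so δ = -18.993°.
cos h₀ = −tan ϕ · tan δ = 2.0136 ≥ 1, so the Sun never rises (polar night) and h₀ = 0.
Daylight = 2h₀/(2π) × 24.00 h = (0.0000/π) × 24.00 = 0.00 h.

0.00 h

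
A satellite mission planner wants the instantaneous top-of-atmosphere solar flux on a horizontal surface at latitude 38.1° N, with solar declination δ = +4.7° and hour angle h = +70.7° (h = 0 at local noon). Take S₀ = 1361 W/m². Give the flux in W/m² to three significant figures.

422 W/m²

cos θ_z = sin φ sin δ + cos φ cos δ cos h = 0.050559 + 0.259219 = 0.309778.
Flux = S₀ · cos θ_z = 1361 × 0.309778 = 421.6 W/m².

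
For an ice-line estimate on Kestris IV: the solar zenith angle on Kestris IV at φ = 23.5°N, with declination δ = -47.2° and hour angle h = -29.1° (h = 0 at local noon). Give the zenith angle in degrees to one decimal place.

cos θ_z = sin φ sin δ + cos φ cos δ cos h = -0.292574 + 0.544437 = 0.251863.
θ_z = arccos(0.251863) = 75.4°.

θ_z = 75.4°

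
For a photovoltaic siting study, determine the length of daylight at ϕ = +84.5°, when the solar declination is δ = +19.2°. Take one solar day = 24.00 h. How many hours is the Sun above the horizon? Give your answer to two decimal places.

Sunrise equation: cos h₀ = −tan ϕ · tan δ = -3.6166 ≤ −1, so the Sun never sets (polar day) and h₀ = π.
Daylight = 2h₀/(2π) × 24.00 h = (3.1416/π) × 24.00 = 24.00 h.

24.00 h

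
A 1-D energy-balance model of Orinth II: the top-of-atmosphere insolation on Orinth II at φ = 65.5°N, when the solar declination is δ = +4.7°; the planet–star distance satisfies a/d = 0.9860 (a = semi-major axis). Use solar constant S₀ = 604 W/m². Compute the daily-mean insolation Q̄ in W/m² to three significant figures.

Q̄ ≈ 100 W/m²

cos H₀ = −tan(+65.5°) tan(+4.700°) = -0.1804, H₀ = 1.7522 rad.
Bracket: H₀ sin φ sin δ + cos φ cos δ sin H₀ = 1.7522×0.90996×0.08194 + 0.41469×0.99664×0.98359 = 0.130648 + 0.406514 = 0.537162.
Inverse-square distance factor (a/d)² = 0.9860² = 0.972196.
Q̄ = (S₀/π) × 0.972196 × [bracket] = (604/π) × 0.972196 × 0.537162 = 100.4 W/m².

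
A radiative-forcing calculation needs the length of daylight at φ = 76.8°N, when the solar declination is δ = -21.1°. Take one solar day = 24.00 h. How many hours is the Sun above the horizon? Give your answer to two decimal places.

cos H₀ = −tan φ · tan δ = 1.6452 ≥ 1, so the Sun never rises (polar night) and H₀ = 0.
Daylight = 2H₀/(2π) × 24.00 h = (0.0000/π) × 24.00 = 0.00 h.

0.00 h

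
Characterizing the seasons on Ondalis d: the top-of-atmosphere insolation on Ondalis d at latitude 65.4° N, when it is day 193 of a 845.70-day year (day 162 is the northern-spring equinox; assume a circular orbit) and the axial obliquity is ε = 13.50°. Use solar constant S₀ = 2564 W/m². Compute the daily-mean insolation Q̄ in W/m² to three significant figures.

Solar longitude: λ_s = 360° × (193 − 162)/845.70 = 13.196°.
sin δ = sin 13.50° × sin 13.196° = 0.05329, so δ = +3.055°.
cos H₀ = −tan(+65.4°) tan(+3.055°) = -0.1166, H₀ = 1.6876 rad.
Bracket: H₀ sin φ sin δ + cos φ cos δ sin H₀ = 1.6876×0.90924×0.05329 + 0.41628×0.99858×0.99318 = 0.081770 + 0.412854 = 0.494624.
Q̄ = (S₀/π) × [bracket] = (2564/π) × 0.494624 = 403.7 W/m².

Q̄ ≈ 404 W/m²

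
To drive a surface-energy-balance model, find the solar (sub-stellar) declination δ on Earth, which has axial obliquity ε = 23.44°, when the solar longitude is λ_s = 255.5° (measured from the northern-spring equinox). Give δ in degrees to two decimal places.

sin δ = sin ε · sin λ_s = sin 23.44° × sin 255.5° = -0.385118.
δ = arcsin(-0.385118) = -22.65°.

δ = -22.65°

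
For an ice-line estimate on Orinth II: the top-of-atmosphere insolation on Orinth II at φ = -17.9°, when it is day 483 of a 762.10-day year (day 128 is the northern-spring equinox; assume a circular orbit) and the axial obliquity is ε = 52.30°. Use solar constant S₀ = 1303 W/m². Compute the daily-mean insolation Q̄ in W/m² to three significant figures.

Solar longitude: λ_s = 360° × (483 − 128)/762.10 = 167.695°.
sin δ = sin 52.30° × sin 167.695° = 0.16863, so δ = +9.708°.
cos H₀ = −tan(-17.9°) tan(+9.708°) = 0.0553, H₀ = 1.5155 rad.
Bracket: H₀ sin φ sin δ + cos φ cos δ sin H₀ = 1.5155×-0.30736×0.16863 + 0.95159×0.98568×0.99847 = -0.078549 + 0.936528 = 0.857979.
Q̄ = (S₀/π) × [bracket] = (1303/π) × 0.857979 = 355.9 W/m².

Q̄ ≈ 356 W/m²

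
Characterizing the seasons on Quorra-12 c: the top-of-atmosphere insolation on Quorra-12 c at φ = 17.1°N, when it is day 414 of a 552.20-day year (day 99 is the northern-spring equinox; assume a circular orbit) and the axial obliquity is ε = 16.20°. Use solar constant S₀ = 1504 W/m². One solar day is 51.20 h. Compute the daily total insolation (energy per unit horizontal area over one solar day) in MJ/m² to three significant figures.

78.9 MJ/m²

Solar longitude: λ_s = 360° × (414 − 99)/552.20 = 205.360°.
sin δ = sin 16.20° × sin 205.360° = -0.11949, so δ = -6.863°.
cos H₀ = −tan(+17.1°) tan(-6.863°) = 0.0370, H₀ = 1.5338 rad.
Bracket: H₀ sin φ sin δ + cos φ cos δ sin H₀ = 1.5338×0.29404×-0.11949 + 0.95579×0.99283×0.99931 = -0.053890 + 0.948282 = 0.894392.
Q̄ = (S₀/π) × [bracket] = (1504/π) × 0.894392 = 428.18 W/m².
Daily total = Q̄ × 51.20 h × 3600 s/h = 428.18 × 51.20 × 3600 / 10⁶ = 78.92 MJ/m².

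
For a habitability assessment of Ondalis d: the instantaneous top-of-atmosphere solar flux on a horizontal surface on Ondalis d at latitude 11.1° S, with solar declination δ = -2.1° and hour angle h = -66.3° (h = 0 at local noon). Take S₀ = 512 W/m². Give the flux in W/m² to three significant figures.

cos θ_z = sin φ sin δ + cos φ cos δ cos h = 0.007055 + 0.394164 = 0.401219.
Flux = S₀ · cos θ_z = 512 × 0.401219 = 205.4 W/m².

205 W/m²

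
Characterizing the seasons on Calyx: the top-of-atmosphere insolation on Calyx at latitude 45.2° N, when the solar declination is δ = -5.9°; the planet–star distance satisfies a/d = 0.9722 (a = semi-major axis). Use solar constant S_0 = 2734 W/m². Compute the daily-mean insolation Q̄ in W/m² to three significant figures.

cos h₀ = −tan(+45.2°) tan(-5.900°) = 0.1041, h₀ = 1.4665 rad.
Bracket: h₀ sin ϕ sin δ + cos ϕ cos δ sin h₀ = 1.4665×0.70957×-0.10279 + 0.70463×0.99470×0.99457 = -0.106962 + 0.697090 = 0.590128.
Inverse-square distance factor (a/d)² = 0.9722² = 0.945173.
Q̄ = (S_0/π) × 0.945173 × [bracket] = (2734/π) × 0.945173 × 0.590128 = 485.4 W/m².

Q̄ ≈ 485 W/m²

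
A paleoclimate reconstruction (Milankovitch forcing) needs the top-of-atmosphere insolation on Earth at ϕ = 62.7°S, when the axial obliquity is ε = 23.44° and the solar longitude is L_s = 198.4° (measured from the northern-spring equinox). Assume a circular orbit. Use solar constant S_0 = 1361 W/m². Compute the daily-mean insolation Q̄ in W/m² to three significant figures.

Solar declination: sin δ = sin ε · sin L_s = sin 23.44° × sin 198.4° = -0.12556, so δ = -7.213°.
cos h₀ = −tan(-62.7°) tan(-7.213°) = -0.2452, h₀ = 1.8185 rad.
Bracket: h₀ sin ϕ sin δ + cos ϕ cos δ sin h₀ = 1.8185×-0.88862×-0.12556 + 0.45865×0.99209×0.96947 = 0.202899 + 0.441130 = 0.644029.
Q̄ = (S_0/π) × [bracket] = (1361/π) × 0.644029 = 279.0 W/m².

Q̄ ≈ 279 W/m²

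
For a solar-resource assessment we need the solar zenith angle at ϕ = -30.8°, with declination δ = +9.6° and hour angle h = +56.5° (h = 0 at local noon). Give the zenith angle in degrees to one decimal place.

cos θ_z = sin ϕ sin δ + cos ϕ cos δ cos h = -0.085393 + 0.467453 = 0.382060.
θ_z = arccos(0.382060) = 67.5°.

θ_z = 67.5°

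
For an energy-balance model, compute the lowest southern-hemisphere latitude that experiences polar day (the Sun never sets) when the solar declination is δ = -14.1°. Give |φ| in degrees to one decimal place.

Polar day requires cos H₀ = −tan φ tan δ ≤ −1, i.e. tan φ tan δ ≥ 1.
The boundary is |tan φ| · |tan δ| = 1, so |φ| = 90° − |δ| = 90° − 14.1° = 75.9° in the southern hemisphere.

|φ| = 75.9°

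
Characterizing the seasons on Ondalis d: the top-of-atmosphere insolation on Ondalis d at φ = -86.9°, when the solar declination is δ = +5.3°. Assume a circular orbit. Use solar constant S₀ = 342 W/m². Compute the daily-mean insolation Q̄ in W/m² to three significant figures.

cos H₀ = −tan(-86.9°) tan(+5.300°) = 1.7129 ≥ 1 ⇒ polar night, H₀ = 0 and Q̄ = 0.

Q̄ ≈ 0.00 W/m²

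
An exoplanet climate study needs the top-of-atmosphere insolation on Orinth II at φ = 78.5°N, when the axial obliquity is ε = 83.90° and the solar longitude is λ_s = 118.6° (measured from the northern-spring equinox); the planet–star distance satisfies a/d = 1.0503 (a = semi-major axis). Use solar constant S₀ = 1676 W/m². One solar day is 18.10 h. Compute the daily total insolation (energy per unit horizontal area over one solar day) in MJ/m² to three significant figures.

103 MJ/m²

Solar declination: sin δ = sin ε · sin λ_s = sin 83.90° × sin 118.6° = 0.87301, so δ = +60.811°.
cos H₀ = −tan(+78.5°) tan(+60.811°) = -8.7984 ≤ −1 ⇒ polar day, H₀ = π.
Bracket: H₀ sin φ sin δ + cos φ cos δ sin H₀ = 3.1416×0.97992×0.87301 + 0.19937×0.48770×0.00000 = 2.687576 + 0.000000 = 2.687576.
Inverse-square distance factor (a/d)² = 1.0503² = 1.103130.
Q̄ = (S₀/π) × 1.103130 × [bracket] = (1676/π) × 1.103130 × 2.687576 = 1581.7 W/m².
Daily total = Q̄ × 18.10 h × 3600 s/h = 1581.7 × 18.10 × 3600 / 10⁶ = 103.1 MJ/m².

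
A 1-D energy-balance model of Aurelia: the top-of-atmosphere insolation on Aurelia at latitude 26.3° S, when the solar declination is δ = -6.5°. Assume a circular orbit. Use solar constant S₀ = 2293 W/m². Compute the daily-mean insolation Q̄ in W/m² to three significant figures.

cos H₀ = −tan(-26.3°) tan(-6.500°) = -0.0563, H₀ = 1.6271 rad.
Bracket: H₀ sin φ sin δ + cos φ cos δ sin H₀ = 1.6271×-0.44307×-0.11320 + 0.89649×0.99357×0.99841 = 0.081608 + 0.889309 = 0.970917.
Q̄ = (S₀/π) × [bracket] = (2293/π) × 0.970917 = 708.7 W/m².

Q̄ ≈ 709 W/m²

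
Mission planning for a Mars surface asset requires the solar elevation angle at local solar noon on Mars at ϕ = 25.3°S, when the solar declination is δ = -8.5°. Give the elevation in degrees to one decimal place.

73.2°

At local noon the hour angle is zero, so the zenith angle equals |ϕ − δ| = |-25.3° − (-8.500°)| = 16.800°.
Elevation = 90° − 16.800° = 73.2°.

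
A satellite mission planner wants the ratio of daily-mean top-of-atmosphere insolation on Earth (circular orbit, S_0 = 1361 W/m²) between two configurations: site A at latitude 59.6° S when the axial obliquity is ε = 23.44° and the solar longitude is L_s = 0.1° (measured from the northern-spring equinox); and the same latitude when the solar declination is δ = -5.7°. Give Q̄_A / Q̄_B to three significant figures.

— Configuration A (ϕ=-59.6°):
Solar declination: sin δ = sin ε · sin L_s = sin 23.44° × sin 0.1° = 0.00069, so δ = +0.040°.
cos h₀ = −tan(-59.6°) tan(+0.040°) = 0.0012, h₀ = 1.5696 rad.
Bracket: h₀ sin ϕ sin δ + cos ϕ cos δ sin h₀ = 1.5696×-0.86251×0.00069 + 0.50603×1.00000×1.00000 = -0.000934 + 0.506030 = 0.505096.
Q̄ = (S_0/π) × [bracket] = (1361/π) × 0.505096 = 218.82 W/m².
— Configuration B (ϕ=-59.6°):
cos h₀ = −tan(-59.6°) tan(-5.700°) = -0.1701, h₀ = 1.7418 rad.
Bracket: h₀ sin ϕ sin δ + cos ϕ cos δ sin h₀ = 1.7418×-0.86251×-0.09932 + 0.50603×0.99506×0.98542 = 0.149210 + 0.496189 = 0.645399.
Q̄ = (S_0/π) × [bracket] = (1361/π) × 0.645399 = 279.60 W/m².
Ratio Q̄_A / Q̄_B = 218.82 / 279.60 = 0.7826.

Q̄_A / Q̄_B ≈ 0.783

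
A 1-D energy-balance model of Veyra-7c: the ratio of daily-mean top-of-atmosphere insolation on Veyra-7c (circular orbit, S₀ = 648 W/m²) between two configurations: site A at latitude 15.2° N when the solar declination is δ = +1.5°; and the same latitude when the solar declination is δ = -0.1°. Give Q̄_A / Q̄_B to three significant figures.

— Configuration A (φ=+15.2°):
cos H₀ = −tan(+15.2°) tan(+1.500°) = -0.0071, H₀ = 1.5779 rad.
Bracket: H₀ sin φ sin δ + cos φ cos δ sin H₀ = 1.5779×0.26219×0.02618 + 0.96502×0.99966×0.99997 = 0.010831 + 0.964663 = 0.975494.
Q̄ = (S₀/π) × [bracket] = (648/π) × 0.975494 = 201.21 W/m².
— Configuration B (φ=+15.2°):
cos H₀ = −tan(+15.2°) tan(-0.100°) = 0.0005, H₀ = 1.5703 rad.
Bracket: H₀ sin φ sin δ + cos φ cos δ sin H₀ = 1.5703×0.26219×-0.00175 + 0.96502×1.00000×1.00000 = -0.000721 + 0.965020 = 0.964299.
Q̄ = (S₀/π) × [bracket] = (648/π) × 0.964299 = 198.90 W/m².
Ratio Q̄_A / Q̄_B = 201.21 / 198.90 = 1.012.

Q̄_A / Q̄_B ≈ 1.01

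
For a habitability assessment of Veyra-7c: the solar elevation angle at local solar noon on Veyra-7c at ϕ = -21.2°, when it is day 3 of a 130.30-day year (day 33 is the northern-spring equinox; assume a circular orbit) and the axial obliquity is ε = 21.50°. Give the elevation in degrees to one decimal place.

Solar longitude: L_s = 360° × (3 − 33)/130.30 = -82.886°, i.e. -82.886° + 360° = 277.114°.
sin δ = sin 21.50° × sin 277.114° = -0.36368, so δ = -21.326°.
At local noon the hour angle is zero, so the zenith angle equals |ϕ − δ| = |-21.2° − (-21.326°)| = 0.126°.
Elevation = 90° − 0.126° = 89.9°.

89.9°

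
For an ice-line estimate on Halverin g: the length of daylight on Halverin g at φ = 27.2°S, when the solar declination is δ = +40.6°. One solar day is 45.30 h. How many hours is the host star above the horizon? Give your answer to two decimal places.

cos H₀ = −tan φ · tan δ = −tan(-27.2°) × tan(+40.600°) = 0.4405, so H₀ = 1.1147 rad = 63.86°.
Daylight = 2H₀/(2π) × 45.30 h = (1.1147/π) × 45.30 = 16.07 h.

16.07 h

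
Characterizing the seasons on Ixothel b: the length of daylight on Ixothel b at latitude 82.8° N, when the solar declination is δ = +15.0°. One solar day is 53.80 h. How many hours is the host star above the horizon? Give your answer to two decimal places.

Sunrise equation: cos h₀ = −tan ϕ · tan δ = -2.1210 ≤ −1, so the host star never sets (polar day) and h₀ = π.
Daylight = 2h₀/(2π) × 53.80 h = (3.1416/π) × 53.80 = 53.80 h.

53.80 h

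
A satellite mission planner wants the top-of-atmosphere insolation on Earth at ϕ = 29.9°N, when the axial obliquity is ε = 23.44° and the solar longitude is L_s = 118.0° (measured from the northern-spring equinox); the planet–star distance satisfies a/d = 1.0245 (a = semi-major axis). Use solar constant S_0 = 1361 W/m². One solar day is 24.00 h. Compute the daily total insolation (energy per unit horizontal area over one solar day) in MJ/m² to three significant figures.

43.4 MJ/m²

Solar declination: sin δ = sin ε · sin L_s = sin 23.44° × sin 118.0° = 0.35123, so δ = +20.562°.
cos h₀ = −tan(+29.9°) tan(+20.562°) = -0.2157, h₀ = 1.7882 rad.
Bracket: h₀ sin ϕ sin δ + cos ϕ cos δ sin h₀ = 1.7882×0.49849×0.35123 + 0.86690×0.93629×0.97646 = 0.313086 + 0.792563 = 1.105649.
Inverse-square distance factor (a/d)² = 1.0245² = 1.049600.
Q̄ = (S_0/π) × 1.049600 × [bracket] = (1361/π) × 1.049600 × 1.105649 = 502.75 W/m².
Daily total = Q̄ × 24.00 h × 3600 s/h = 502.75 × 24.00 × 3600 / 10⁶ = 43.44 MJ/m².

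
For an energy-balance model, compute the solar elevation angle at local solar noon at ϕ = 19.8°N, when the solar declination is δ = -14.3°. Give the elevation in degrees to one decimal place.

55.9°

At local noon the hour angle is zero, so the zenith angle equals |ϕ − δ| = |+19.8° − (-14.300°)| = 34.100°.
Elevation = 90° − 34.100° = 55.9°.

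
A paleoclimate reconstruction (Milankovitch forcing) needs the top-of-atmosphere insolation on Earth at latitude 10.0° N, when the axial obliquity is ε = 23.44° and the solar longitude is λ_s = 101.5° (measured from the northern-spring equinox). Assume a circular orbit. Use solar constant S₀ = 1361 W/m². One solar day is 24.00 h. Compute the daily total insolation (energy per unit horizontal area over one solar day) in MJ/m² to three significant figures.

Solar declination: sin δ = sin ε · sin λ_s = sin 23.44° × sin 101.5° = 0.38980, so δ = +22.942°.
cos H₀ = −tan(+10.0°) tan(+22.942°) = -0.0746, H₀ = 1.6455 rad.
Bracket: H₀ sin φ sin δ + cos φ cos δ sin H₀ = 1.6455×0.17365×0.38980 + 0.98481×0.92090×0.99721 = 0.111382 + 0.904381 = 1.015763.
Q̄ = (S₀/π) × [bracket] = (1361/π) × 1.015763 = 440.05 W/m².
Daily total = Q̄ × 24.00 h × 3600 s/h = 440.05 × 24.00 × 3600 / 10⁶ = 38.02 MJ/m².

38.0 MJ/m²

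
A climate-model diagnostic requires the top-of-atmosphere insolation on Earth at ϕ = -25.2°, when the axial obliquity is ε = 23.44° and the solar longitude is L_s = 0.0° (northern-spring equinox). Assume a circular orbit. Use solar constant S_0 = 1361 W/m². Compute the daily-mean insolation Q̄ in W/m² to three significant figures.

Solar declination: sin δ = sin ε · sin L_s = sin 23.44° × sin 0.0° = 0.00000, so δ = +0.000°.
cos h₀ = −tan(-25.2°) tan(+0.000°) = 0.0000, h₀ = 1.5708 rad.
Bracket: h₀ sin ϕ sin δ + cos ϕ cos δ sin h₀ = 1.5708×-0.42578×0.00000 + 0.90483×1.00000×1.00000 = -0.000000 + 0.904830 = 0.904830.
Q̄ = (S_0/π) × [bracket] = (1361/π) × 0.904830 = 392.0 W/m².

Q̄ ≈ 392 W/m²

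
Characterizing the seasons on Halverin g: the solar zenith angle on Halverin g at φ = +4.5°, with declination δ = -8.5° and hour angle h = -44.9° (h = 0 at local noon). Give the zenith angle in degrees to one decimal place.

cos θ_z = sin φ sin δ + cos φ cos δ cos h = -0.011597 + 0.698400 = 0.686803.
θ_z = arccos(0.686803) = 46.6°.

θ_z = 46.6°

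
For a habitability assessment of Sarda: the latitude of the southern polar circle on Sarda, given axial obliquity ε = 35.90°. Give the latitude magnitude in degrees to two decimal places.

54.10°

The polar circle is the lowest latitude that experiences at least one full rotation of continuous darkness at the northern-summer solstice; it lies at |ϕ| = 90° − ε = 90° − 35.90° = 54.10°.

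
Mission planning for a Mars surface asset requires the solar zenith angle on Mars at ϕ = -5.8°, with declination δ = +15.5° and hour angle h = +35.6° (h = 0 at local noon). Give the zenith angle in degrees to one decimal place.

cos θ_z = sin ϕ sin δ + cos ϕ cos δ cos h = -0.027006 + 0.779518 = 0.752512.
θ_z = arccos(0.752512) = 41.2°.

θ_z = 41.2°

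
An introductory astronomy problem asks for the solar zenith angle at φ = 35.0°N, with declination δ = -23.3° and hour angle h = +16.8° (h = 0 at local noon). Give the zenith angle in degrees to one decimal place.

cos θ_z = sin φ sin δ + cos φ cos δ cos h = -0.226876 + 0.720237 = 0.493361.
θ_z = arccos(0.493361) = 60.4°.

θ_z = 60.4°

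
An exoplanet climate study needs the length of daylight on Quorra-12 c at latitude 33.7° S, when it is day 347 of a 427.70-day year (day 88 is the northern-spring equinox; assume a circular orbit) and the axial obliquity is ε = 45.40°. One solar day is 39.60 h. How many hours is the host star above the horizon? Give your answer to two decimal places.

Solar longitude: λ_s = 360° × (347 − 88)/427.70 = 218.003°.
sin δ = sin 45.40° × sin 218.003° = -0.43840, so δ = -26.002°.
cos H₀ = −tan φ · tan δ = −tan(-33.7°) × tan(-26.002°) = -0.3253, so H₀ = 1.9021 rad = 108.98°.
Daylight = 2H₀/(2π) × 39.60 h = (1.9021/π) × 39.60 = 23.98 h.

23.98 h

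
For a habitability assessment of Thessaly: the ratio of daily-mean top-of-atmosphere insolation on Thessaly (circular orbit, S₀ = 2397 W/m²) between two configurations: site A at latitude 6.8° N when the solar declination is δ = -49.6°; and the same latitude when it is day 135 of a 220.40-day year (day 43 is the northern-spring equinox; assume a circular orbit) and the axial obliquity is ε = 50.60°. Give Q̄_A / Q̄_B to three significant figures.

Q̄_A / Q̄_B ≈ 0.514

— Configuration A (φ=+6.8°):
cos H₀ = −tan(+6.8°) tan(-49.600°) = 0.1401, H₀ = 1.4302 rad.
Bracket: H₀ sin φ sin δ + cos φ cos δ sin H₀ = 1.4302×0.11840×-0.76154 + 0.99297×0.64812×0.99014 = -0.128956 + 0.637218 = 0.508262.
Q̄ = (S₀/π) × [bracket] = (2397/π) × 0.508262 = 387.80 W/m².
— Configuration B (φ=+6.8°):
Solar longitude: λ_s = 360° × (135 − 43)/220.40 = 150.272°.
sin δ = sin 50.60° × sin 150.272° = 0.38318, so δ = +22.531°.
cos H₀ = −tan(+6.8°) tan(+22.531°) = -0.0495, H₀ = 1.6203 rad.
Bracket: H₀ sin φ sin δ + cos φ cos δ sin H₀ = 1.6203×0.11840×0.38318 + 0.99297×0.92367×0.99878 = 0.073511 + 0.916058 = 0.989569.
Q̄ = (S₀/π) × [bracket] = (2397/π) × 0.989569 = 755.03 W/m².
Ratio Q̄_A / Q̄_B = 387.80 / 755.03 = 0.5136.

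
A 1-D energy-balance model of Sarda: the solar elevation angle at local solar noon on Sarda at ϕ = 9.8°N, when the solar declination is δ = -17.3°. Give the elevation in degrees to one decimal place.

At local noon the hour angle is zero, so the zenith angle equals |ϕ − δ| = |+9.8° − (-17.300°)| = 27.100°.
Elevation = 90° − 27.100° = 62.9°.

62.9°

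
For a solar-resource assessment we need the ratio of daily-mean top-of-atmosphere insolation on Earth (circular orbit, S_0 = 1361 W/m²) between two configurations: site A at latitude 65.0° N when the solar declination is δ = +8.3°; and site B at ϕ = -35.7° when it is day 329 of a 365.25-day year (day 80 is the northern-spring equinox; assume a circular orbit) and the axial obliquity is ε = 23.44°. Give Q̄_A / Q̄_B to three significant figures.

— Configuration A (ϕ=+65.0°):
cos h₀ = −tan(+65.0°) tan(+8.300°) = -0.3128, h₀ = 1.8890 rad.
Bracket: h₀ sin ϕ sin δ + cos ϕ cos δ sin h₀ = 1.8890×0.90631×0.14436 + 0.42262×0.98953×0.94980 = 0.247147 + 0.397202 = 0.644349.
Q̄ = (S_0/π) × [bracket] = (1361/π) × 0.644349 = 279.14 W/m².
— Configuration B (ϕ=-35.7°):
Solar longitude: L_s = 360° × (329 − 80)/365.25 = 245.421°.
sin δ = sin 23.44° × sin 245.421° = -0.36174, so δ = -21.207°.
cos h₀ = −tan(-35.7°) tan(-21.207°) = -0.2788, h₀ = 1.8534 rad.
Bracket: h₀ sin ϕ sin δ + cos ϕ cos δ sin h₀ = 1.8534×-0.58354×-0.36174 + 0.81208×0.93228×0.96034 = 0.391234 + 0.727060 = 1.118294.
Q̄ = (S_0/π) × [bracket] = (1361/π) × 1.118294 = 484.47 W/m².
Ratio Q̄_A / Q̄_B = 279.14 / 484.47 = 0.5762.

Q̄_A / Q̄_B ≈ 0.576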